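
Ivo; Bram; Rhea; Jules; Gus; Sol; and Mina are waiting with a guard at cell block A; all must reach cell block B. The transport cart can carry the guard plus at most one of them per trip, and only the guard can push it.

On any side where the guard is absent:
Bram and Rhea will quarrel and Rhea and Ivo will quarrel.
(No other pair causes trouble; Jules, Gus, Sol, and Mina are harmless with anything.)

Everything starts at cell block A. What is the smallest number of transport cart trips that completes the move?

Counting alone: the guard can take at most 1 across per trip to cell block B, so moving all 7 needs at least 7 loaded trips out, with a return between consecutive ones — at least 13 crossings.
The safety rule pushes this higher. Following every safe sequence of crossings, the most of the 7 that can be at cell block B as the transport cart arrives there on crossing 13 is 6 — never all 7.
So no plan with fewer than 15 crossings exists, and this one achieves 15:
1. Guard goes to cell block B with Rhea.
2. Guard goes back to cell block A alone.
3. Guard goes to cell block B with Ivo.
4. Guard goes back to cell block A with Rhea.
5. Guard goes to cell block B with Bram.
6. Guard goes back to cell block A alone.
7. Guard goes to cell block B with Jules.
8. Guard goes back to cell block A alone.
9. Guard goes to cell block B with Gus.
10. Guard goes back to cell block A alone.
11. Guard goes to cell block B with Sol.
12. Guard goes back to cell block A alone.
13. Guard goes to cell block B with Mina.
14. Guard goes back to cell block A alone.
15. Guard goes to cell block B with Rhea.

15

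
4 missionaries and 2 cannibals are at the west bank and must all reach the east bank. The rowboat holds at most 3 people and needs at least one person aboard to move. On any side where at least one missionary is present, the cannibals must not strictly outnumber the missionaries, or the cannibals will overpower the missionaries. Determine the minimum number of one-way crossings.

Counting alone: each trip to the east bank takes at most 3 across and each return brings at least 1 back, so after t trips out (and t−1 returns) at most 3t − (t−1) of the 6 are across; that first reaches 6 at t = 3, so at least 5 crossings are needed.
The plan below uses exactly 5 crossings, so it is optimal:
1. 2 cannibals → the east bank.  (the west bank: 4M 0C; the east bank: 0M 2C)
2. 1 cannibal ← the west bank.  (the west bank: 4M 1C; the east bank: 0M 1C)
3. 2 missionaries and 1 cannibal → the east bank.  (the west bank: 2M 0C; the east bank: 2M 2C)
4. 1 cannibal ← the west bank.  (the west bank: 2M 1C; the east bank: 2M 1C)
5. 2 missionaries and 1 cannibal → the east bank.  (the west bank: 0M 0C; the east bank: 4M 2C)

5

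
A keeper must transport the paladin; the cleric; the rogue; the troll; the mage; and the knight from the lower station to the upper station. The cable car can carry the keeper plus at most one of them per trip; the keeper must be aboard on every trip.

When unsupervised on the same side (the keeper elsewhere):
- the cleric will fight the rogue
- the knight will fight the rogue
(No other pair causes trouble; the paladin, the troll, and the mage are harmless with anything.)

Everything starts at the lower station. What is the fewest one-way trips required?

13

Counting alone: the keeper can take at most 1 across per trip to the upper station, so moving all 6 needs at least 6 loaded trips out, with a return between consecutive ones — at least 11 crossings.
The safety rule pushes this higher. Following every safe sequence of crossings, the most of the 6 that can be at the upper station as the cable car arrives there on crossing 11 is 5 — never all 6.
So no plan with fewer than 13 crossings exists, and this one achieves 13:
1. Keeper goes to the upper station with the rogue.
2. Keeper goes back to the lower station alone.
3. Keeper goes to the upper station with the paladin.
4. Keeper goes back to the lower station alone.
5. Keeper goes to the upper station with the cleric.
6. Keeper goes back to the lower station with the rogue.
7. Keeper goes to the upper station with the knight.
8. Keeper goes back to the lower station alone.
9. Keeper goes to the upper station with the troll.
10. Keeper goes back to the lower station alone.
11. Keeper goes to the upper station with the mage.
12. Keeper goes back to the lower station alone.
13. Keeper goes to the upper station with the rogue.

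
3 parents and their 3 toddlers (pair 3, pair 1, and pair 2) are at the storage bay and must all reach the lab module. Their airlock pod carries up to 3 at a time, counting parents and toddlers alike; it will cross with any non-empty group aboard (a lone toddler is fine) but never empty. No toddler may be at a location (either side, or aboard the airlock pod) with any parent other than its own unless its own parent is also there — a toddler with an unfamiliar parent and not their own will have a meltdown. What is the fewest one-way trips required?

Counting alone: each trip to the lab module takes at most 3 across and each return brings at least 1 back, so after t trips out (and t−1 returns) at most 3t − (t−1) of the 6 are across; that first reaches 6 at t = 3, so at least 5 crossings are needed.
The plan below uses exactly 5 crossings, so it is optimal:
1. parent 3 and toddler 3 cross → the lab module.
2. parent 3 crosses ← the storage bay.
3. parent 1, parent 2, and parent 3 cross → the lab module.
4. toddler 3 crosses ← the storage bay.
5. toddler 1, toddler 2, and toddler 3 cross → the lab module.

5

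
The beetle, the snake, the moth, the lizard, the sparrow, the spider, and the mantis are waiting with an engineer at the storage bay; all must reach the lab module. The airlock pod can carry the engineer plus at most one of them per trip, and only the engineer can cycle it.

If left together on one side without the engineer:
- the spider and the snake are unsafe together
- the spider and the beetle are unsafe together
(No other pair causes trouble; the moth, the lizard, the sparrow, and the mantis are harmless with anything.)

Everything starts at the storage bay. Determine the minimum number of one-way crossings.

Counting alone: the engineer can take at most 1 across per trip to the lab module, so moving all 7 needs at least 7 loaded trips out, with a return between consecutive ones — at least 13 crossings.
The safety rule pushes this higher. Following every safe sequence of crossings, the most of the 7 that can be at the lab module as the airlock pod arrives there on crossing 13 is 6 — never all 7.
So no plan with fewer than 15 crossings exists, and this one achieves 15:
1. Engineer goes to the lab module with the spider.  [the storage bay: the beetle, the lizard, the mantis, the moth, the snake, the sparrow | the lab module: the spider]
2. Engineer goes back to the storage bay alone.  [the storage bay: the beetle, the lizard, the mantis, the moth, the snake, the sparrow | the lab module: the spider]
3. Engineer goes to the lab module with the beetle.  [the storage bay: the lizard, the mantis, the moth, the snake, the sparrow | the lab module: the beetle, the spider]
4. Engineer goes back to the storage bay with the spider.  [the storage bay: the lizard, the mantis, the moth, the snake, the sparrow, the spider | the lab module: the beetle]
5. Engineer goes to the lab module with the snake.  [the storage bay: the lizard, the mantis, the moth, the sparrow, the spider | the lab module: the beetle, the snake]
6. Engineer goes back to the storage bay alone.  [the storage bay: the lizard, the mantis, the moth, the sparrow, the spider | the lab module: the beetle, the snake]
7. Engineer goes to the lab module with the moth.  [the storage bay: the lizard, the mantis, the sparrow, the spider | the lab module: the beetle, the moth, the snake]
8. Engineer goes back to the storage bay alone.  [the storage bay: the lizard, the mantis, the sparrow, the spider | the lab module: the beetle, the moth, the snake]
9. Engineer goes to the lab module with the lizard.  [the storage bay: the mantis, the sparrow, the spider | the lab module: the beetle, the lizard, the moth, the snake]
10. Engineer goes back to the storage bay alone.  [the storage bay: the mantis, the sparrow, the spider | the lab module: the beetle, the lizard, the moth, the snake]
11. Engineer goes to the lab module with the sparrow.  [the storage bay: the mantis, the spider | the lab module: the beetle, the lizard, the moth, the snake, the sparrow]
12. Engineer goes back to the storage bay alone.  [the storage bay: the mantis, the spider | the lab module: the beetle, the lizard, the moth, the snake, the sparrow]
13. Engineer goes to the lab module with the mantis.  [the storage bay: the spider | the lab module: the beetle, the lizard, the mantis, the moth, the snake, the sparrow]
14. Engineer goes back to the storage bay alone.  [the storage bay: the spider | the lab module: the beetle, the lizard, the mantis, the moth, the snake, the sparrow]
15. Engineer goes to the lab module with the spider.  [the storage bay: — | the lab module: the beetle, the lizard, the mantis, the moth, the snake, the sparrow, the spider]

15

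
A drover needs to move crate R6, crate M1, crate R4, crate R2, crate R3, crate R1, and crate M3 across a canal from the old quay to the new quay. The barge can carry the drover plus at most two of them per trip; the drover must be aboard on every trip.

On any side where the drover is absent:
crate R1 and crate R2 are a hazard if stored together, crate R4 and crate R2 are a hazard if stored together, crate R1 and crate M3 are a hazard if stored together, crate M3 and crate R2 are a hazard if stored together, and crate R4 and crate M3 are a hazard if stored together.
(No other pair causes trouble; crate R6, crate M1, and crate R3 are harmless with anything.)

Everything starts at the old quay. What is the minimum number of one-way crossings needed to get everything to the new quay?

Counting alone: the drover can take at most 2 across per trip to the new quay, so moving all 7 needs at least 4 loaded trips out, with a return between consecutive ones — at least 7 crossings.
The safety rule pushes this higher. Following every safe sequence of crossings, the most of the 7 that can be at the new quay as the barge arrives there on crossings 7, 9 is 5, 6 respectively — never all 7.
So no plan with fewer than 11 crossings exists, and this one achieves 11:
1. Drover goes to the new quay with crate M3 and crate R2.
2. Drover goes back to the old quay with crate R2.
3. Drover goes to the new quay with crate R2 and crate R6.
4. Drover goes back to the old quay with crate R2.
5. Drover goes to the new quay with crate M1 and crate R2.
6. Drover goes back to the old quay with crate R2.
7. Drover goes to the new quay with crate R1 and crate R4.
8. Drover goes back to the old quay with crate M3.
9. Drover goes to the new quay with crate R2 and crate R3.
10. Drover goes back to the old quay with crate R2.
11. Drover goes to the new quay with crate M3 and crate R2.

11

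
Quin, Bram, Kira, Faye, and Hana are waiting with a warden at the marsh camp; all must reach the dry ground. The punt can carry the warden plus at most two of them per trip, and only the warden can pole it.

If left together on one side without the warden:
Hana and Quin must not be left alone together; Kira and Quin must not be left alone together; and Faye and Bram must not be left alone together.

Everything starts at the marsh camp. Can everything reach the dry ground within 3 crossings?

Counting alone: the warden can take at most 2 across per trip to the dry ground, so moving all 5 needs at least 3 loaded trips out, with a return between consecutive ones — at least 5 crossings.
Since 3 < 5, 3 crossings cannot be enough. (The shortest complete plan in fact takes 5:)
1. Warden goes to the dry ground with Bram and Quin.  [the marsh camp: Faye, Hana, Kira | the dry ground: Bram, Quin]
2. Warden goes back to the marsh camp alone.  [the marsh camp: Faye, Hana, Kira | the dry ground: Bram, Quin]
3. Warden goes to the dry ground with Hana and Kira.  [the marsh camp: Faye | the dry ground: Bram, Hana, Kira, Quin]
4. Warden goes back to the marsh camp with Quin.  [the marsh camp: Faye, Quin | the dry ground: Bram, Hana, Kira]
5. Warden goes to the dry ground with Faye and Quin.  [the marsh camp: — | the dry ground: Bram, Faye, Hana, Kira, Quin]

No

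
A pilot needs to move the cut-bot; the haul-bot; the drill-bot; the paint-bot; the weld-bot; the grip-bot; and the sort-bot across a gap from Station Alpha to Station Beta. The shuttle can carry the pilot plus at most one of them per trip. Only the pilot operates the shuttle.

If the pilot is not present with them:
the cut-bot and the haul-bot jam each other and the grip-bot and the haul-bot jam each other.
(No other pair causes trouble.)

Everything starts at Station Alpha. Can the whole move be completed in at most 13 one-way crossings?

Counting alone: the pilot can take at most 1 across per trip to Station Beta, so moving all 7 needs at least 7 loaded trips out, with a return between consecutive ones — at least 13 crossings.
The safety rule pushes this higher. Following every safe sequence of crossings, the most of the 7 that can be at Station Beta as the shuttle arrives there on crossing 13 is 6 — never all 7.
So the move cannot be finished within 13 crossings. (The shortest complete plan takes 15:)
1. Pilot goes to Station Beta with the haul-bot.
2. Pilot goes back to Station Alpha alone.
3. Pilot goes to Station Beta with the cut-bot.
4. Pilot goes back to Station Alpha with the haul-bot.
5. Pilot goes to Station Beta with the grip-bot.
6. Pilot goes back to Station Alpha alone.
7. Pilot goes to Station Beta with the drill-bot.
8. Pilot goes back to Station Alpha alone.
9. Pilot goes to Station Beta with the paint-bot.
10. Pilot goes back to Station Alpha alone.
11. Pilot goes to Station Beta with the weld-bot.
12. Pilot goes back to Station Alpha alone.
13. Pilot goes to Station Beta with the sort-bot.
14. Pilot goes back to Station Alpha alone.
15. Pilot goes to Station Beta with the haul-bot.

No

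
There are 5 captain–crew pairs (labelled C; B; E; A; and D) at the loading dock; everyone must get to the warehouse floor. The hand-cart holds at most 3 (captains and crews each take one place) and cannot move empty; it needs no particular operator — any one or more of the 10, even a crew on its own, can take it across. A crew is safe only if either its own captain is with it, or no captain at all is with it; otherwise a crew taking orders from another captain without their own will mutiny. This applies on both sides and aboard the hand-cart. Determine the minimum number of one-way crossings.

11

Counting alone: each trip to the warehouse floor takes at most 3 across and each return brings at least 1 back, so after t trips out (and t−1 returns) at most 3t − (t−1) of the 10 are across; that first reaches 10 at t = 5, so at least 9 crossings are needed.
The safety rule pushes this higher. Following every safe sequence of crossings, the most of the 10 that can be at the warehouse floor as the hand-cart arrives there on crossing 9 is 9 — never all 10.
So no plan with fewer than 11 crossings exists, and this one achieves 11:
1. captain C and crew C cross → the warehouse floor.
2. captain C crosses ← the loading dock.
3. crew A, crew B, and crew E cross → the warehouse floor.
4. crew C crosses ← the loading dock.
5. captain A, captain B, and captain E cross → the warehouse floor.
6. captain B and crew B cross ← the loading dock.
7. captain B, captain C, and captain D cross → the warehouse floor.
8. crew E crosses ← the loading dock.
9. crew B and crew C cross → the warehouse floor.
10. crew C crosses ← the loading dock.
11. crew C, crew D, and crew E cross → the warehouse floor.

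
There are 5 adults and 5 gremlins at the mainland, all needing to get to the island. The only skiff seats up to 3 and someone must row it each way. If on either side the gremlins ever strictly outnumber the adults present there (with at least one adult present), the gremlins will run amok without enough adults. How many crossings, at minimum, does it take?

11

Counting alone: each trip to the island takes at most 3 across and each return brings at least 1 back, so after t trips out (and t−1 returns) at most 3t − (t−1) of the 10 are across; that first reaches 10 at t = 5, so at least 9 crossings are needed.
The safety rule pushes this higher. Following every safe sequence of crossings, the most of the 10 that can be at the island as the skiff arrives there on crossing 9 is 9 — never all 10.
So no plan with fewer than 11 crossings exists, and this one achieves 11:
1. 2 gremlins → the island.  (the mainland: 5A 3G; the island: 0A 2G)
2. 1 gremlin ← the mainland.  (the mainland: 5A 4G; the island: 0A 1G)
3. 3 gremlins → the island.  (the mainland: 5A 1G; the island: 0A 4G)
4. 1 gremlin ← the mainland.  (the mainland: 5A 2G; the island: 0A 3G)
5. 3 adults → the island.  (the mainland: 2A 2G; the island: 3A 3G)
6. 1 adult and 1 gremlin ← the mainland.  (the mainland: 3A 3G; the island: 2A 2G)
7. 3 adults → the island.  (the mainland: 0A 3G; the island: 5A 2G)
8. 1 gremlin ← the mainland.  (the mainland: 0A 4G; the island: 5A 1G)
9. 2 gremlins → the island.  (the mainland: 0A 2G; the island: 5A 3G)
10. 1 gremlin ← the mainland.  (the mainland: 0A 3G; the island: 5A 2G)
11. 3 gremlins → the island.  (the mainland: 0A 0G; the island: 5A 5G)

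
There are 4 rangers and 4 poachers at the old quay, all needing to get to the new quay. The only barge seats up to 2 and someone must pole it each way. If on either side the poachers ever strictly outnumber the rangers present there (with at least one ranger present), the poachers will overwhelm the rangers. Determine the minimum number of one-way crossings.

Following every safe sequence of crossings from the start, the most of the 8 that can be at the new quay as the barge arrives there on crossings 1, 3, 5 is 2, 3, 4 respectively; the best ever achieved is 4 of 8.
From crossing 7 on, no configuration arises that was not already reachable earlier: only 11 distinct safe configurations (who is on which side, and where the barge is) can ever be reached, none of them has everyone across, and every continuation just revisits them. They are: 0 rangers + 0 poachers across (barge back at the start); 0 rangers + 1 poacher across (barge there); 0 rangers + 1 poacher across (barge back at the start); 0 rangers + 2 poachers across (barge there); 0 rangers + 2 poachers across (barge back at the start); 0 rangers + 3 poachers across (barge there); 0 rangers + 3 poachers across (barge back at the start); 0 rangers + 4 poachers across (barge there); 1 ranger + 1 poacher across (barge there); 1 ranger + 1 poacher across (barge back at the start); 2 rangers + 2 poachers across (barge there). So no valid plan exists.

impossible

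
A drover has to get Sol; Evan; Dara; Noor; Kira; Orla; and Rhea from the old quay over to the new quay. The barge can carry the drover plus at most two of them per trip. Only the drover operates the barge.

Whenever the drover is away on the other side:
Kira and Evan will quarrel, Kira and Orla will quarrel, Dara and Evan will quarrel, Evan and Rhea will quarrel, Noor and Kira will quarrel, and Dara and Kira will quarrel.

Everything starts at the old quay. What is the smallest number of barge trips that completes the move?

11

Counting alone: the drover can take at most 2 across per trip to the new quay, so moving all 7 needs at least 4 loaded trips out, with a return between consecutive ones — at least 7 crossings.
The safety rule pushes this higher. Following every safe sequence of crossings, the most of the 7 that can be at the new quay as the barge arrives there on crossings 7, 9 is 5, 6 respectively — never all 7.
So no plan with fewer than 11 crossings exists, and this one achieves 11:
1. Drover goes to the new quay with Evan and Kira.
2. Drover goes back to the old quay with Evan.
3. Drover goes to the new quay with Evan and Sol.
4. Drover goes back to the old quay with Evan.
5. Drover goes to the new quay with Evan and Noor.
6. Drover goes back to the old quay with Kira.
7. Drover goes to the new quay with Dara and Orla.
8. Drover goes back to the old quay with Evan.
9. Drover goes to the new quay with Evan and Rhea.
10. Drover goes back to the old quay with Evan.
11. Drover goes to the new quay with Evan and Kira.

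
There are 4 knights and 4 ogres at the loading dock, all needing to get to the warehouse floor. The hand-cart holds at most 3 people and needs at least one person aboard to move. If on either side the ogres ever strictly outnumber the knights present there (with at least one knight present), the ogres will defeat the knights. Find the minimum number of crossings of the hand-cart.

Counting alone: each trip to the warehouse floor takes at most 3 across and each return brings at least 1 back, so after t trips out (and t−1 returns) at most 3t − (t−1) of the 8 are across; that first reaches 8 at t = 4, so at least 7 crossings are needed.
The safety rule pushes this higher. Following every safe sequence of crossings, the most of the 8 that can be at the warehouse floor as the hand-cart arrives there on crossing 7 is 7 — never all 8.
So no plan with fewer than 9 crossings exists, and this one achieves 9:
1. 2 ogres → the warehouse floor.  (the loading dock: 4K 2O; the warehouse floor: 0K 2O)
2. 1 ogre ← the loading dock.  (the loading dock: 4K 3O; the warehouse floor: 0K 1O)
3. 3 ogres → the warehouse floor.  (the loading dock: 4K 0O; the warehouse floor: 0K 4O)
4. 1 ogre ← the loading dock.  (the loading dock: 4K 1O; the warehouse floor: 0K 3O)
5. 3 knights → the warehouse floor.  (the loading dock: 1K 1O; the warehouse floor: 3K 3O)
6. 1 knight and 1 ogre ← the loading dock.  (the loading dock: 2K 2O; the warehouse floor: 2K 2O)
7. 2 knights → the warehouse floor.  (the loading dock: 0K 2O; the warehouse floor: 4K 2O)
8. 1 ogre ← the loading dock.  (the loading dock: 0K 3O; the warehouse floor: 4K 1O)
9. 3 ogres → the warehouse floor.  (the loading dock: 0K 0O; the warehouse floor: 4K 4O)

9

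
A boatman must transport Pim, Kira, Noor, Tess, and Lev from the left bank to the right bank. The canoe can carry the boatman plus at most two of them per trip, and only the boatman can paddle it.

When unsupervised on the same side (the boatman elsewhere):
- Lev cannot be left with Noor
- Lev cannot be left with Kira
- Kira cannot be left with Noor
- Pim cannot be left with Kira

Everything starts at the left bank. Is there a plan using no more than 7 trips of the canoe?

Yes

Yes — this plan uses 7 crossings (≤ 7):
1. Boatman goes to the right bank with Kira and Noor.  [the left bank: Lev, Pim, Tess | the right bank: Kira, Noor]
2. Boatman goes back to the left bank with Kira.  [the left bank: Kira, Lev, Pim, Tess | the right bank: Noor]
3. Boatman goes to the right bank with Kira and Pim.  [the left bank: Lev, Tess | the right bank: Kira, Noor, Pim]
4. Boatman goes back to the left bank with Kira.  [the left bank: Kira, Lev, Tess | the right bank: Noor, Pim]
5. Boatman goes to the right bank with Kira and Tess.  [the left bank: Lev | the right bank: Kira, Noor, Pim, Tess]
6. Boatman goes back to the left bank with Kira.  [the left bank: Kira, Lev | the right bank: Noor, Pim, Tess]
7. Boatman goes to the right bank with Kira and Lev.  [the left bank: — | the right bank: Kira, Lev, Noor, Pim, Tess]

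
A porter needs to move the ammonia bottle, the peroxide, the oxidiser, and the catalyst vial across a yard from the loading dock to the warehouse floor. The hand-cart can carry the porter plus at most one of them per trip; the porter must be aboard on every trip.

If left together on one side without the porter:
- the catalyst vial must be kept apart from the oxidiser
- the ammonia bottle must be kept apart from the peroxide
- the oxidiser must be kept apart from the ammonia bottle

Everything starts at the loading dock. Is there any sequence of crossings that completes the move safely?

No

Whatever the first load, the items left behind include a forbidden pair without the porter. No opening move is safe, so no plan exists.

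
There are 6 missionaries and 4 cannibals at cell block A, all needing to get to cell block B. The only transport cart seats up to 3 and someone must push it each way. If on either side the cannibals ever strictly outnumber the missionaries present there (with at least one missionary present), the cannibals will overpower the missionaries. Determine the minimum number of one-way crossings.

9

Counting alone: each trip to cell block B takes at most 3 across and each return brings at least 1 back, so after t trips out (and t−1 returns) at most 3t − (t−1) of the 10 are across; that first reaches 10 at t = 5, so at least 9 crossings are needed.
The plan below uses exactly 9 crossings, so it is optimal:
1. 2 cannibals → cell block B.  (cell block A: 6M 2C; cell block B: 0M 2C)
2. 1 cannibal ← cell block A.  (cell block A: 6M 3C; cell block B: 0M 1C)
3. 3 cannibals → cell block B.  (cell block A: 6M 0C; cell block B: 0M 4C)
4. 1 cannibal ← cell block A.  (cell block A: 6M 1C; cell block B: 0M 3C)
5. 3 missionaries → cell block B.  (cell block A: 3M 1C; cell block B: 3M 3C)
6. 1 cannibal ← cell block A.  (cell block A: 3M 2C; cell block B: 3M 2C)
7. 1 missionary and 2 cannibals → cell block B.  (cell block A: 2M 0C; cell block B: 4M 4C)
8. 1 cannibal ← cell block A.  (cell block A: 2M 1C; cell block B: 4M 3C)
9. 2 missionaries and 1 cannibal → cell block B.  (cell block A: 0M 0C; cell block B: 6M 4C)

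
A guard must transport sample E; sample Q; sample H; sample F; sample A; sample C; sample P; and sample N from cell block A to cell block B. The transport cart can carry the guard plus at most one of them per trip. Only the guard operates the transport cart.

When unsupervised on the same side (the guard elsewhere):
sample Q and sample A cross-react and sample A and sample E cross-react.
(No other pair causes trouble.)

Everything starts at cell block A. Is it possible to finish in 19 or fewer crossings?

Yes

Yes — this plan uses 17 crossings (≤ 19):
1. Guard goes to cell block B with sample A.
2. Guard goes back to cell block A alone.
3. Guard goes to cell block B with sample E.
4. Guard goes back to cell block A with sample A.
5. Guard goes to cell block B with sample Q.
6. Guard goes back to cell block A alone.
7. Guard goes to cell block B with sample H.
8. Guard goes back to cell block A alone.
9. Guard goes to cell block B with sample F.
10. Guard goes back to cell block A alone.
11. Guard goes to cell block B with sample C.
12. Guard goes back to cell block A alone.
13. Guard goes to cell block B with sample P.
14. Guard goes back to cell block A alone.
15. Guard goes to cell block B with sample N.
16. Guard goes back to cell block A alone.
17. Guard goes to cell block B with sample A.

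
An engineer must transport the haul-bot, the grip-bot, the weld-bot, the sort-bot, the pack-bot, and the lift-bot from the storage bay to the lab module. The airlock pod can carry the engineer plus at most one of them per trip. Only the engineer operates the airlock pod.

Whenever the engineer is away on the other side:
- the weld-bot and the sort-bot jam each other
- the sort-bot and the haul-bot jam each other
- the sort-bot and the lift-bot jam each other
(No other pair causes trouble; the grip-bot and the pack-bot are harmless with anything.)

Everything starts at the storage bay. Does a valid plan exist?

Following every safe sequence of crossings from the start, the most of the 6 that can be at the lab module as the airlock pod arrives there on crossings 1, 3, 5, 7 is 1, 2, 3, 4 respectively; the best ever achieved is 4 of 6.
From crossing 9 on, no configuration arises that was not already reachable earlier: only 36 distinct safe configurations (who is on which side, and where the airlock pod is) can ever be reached, none of them has everyone across, and every continuation just revisits them. So no valid plan exists.

No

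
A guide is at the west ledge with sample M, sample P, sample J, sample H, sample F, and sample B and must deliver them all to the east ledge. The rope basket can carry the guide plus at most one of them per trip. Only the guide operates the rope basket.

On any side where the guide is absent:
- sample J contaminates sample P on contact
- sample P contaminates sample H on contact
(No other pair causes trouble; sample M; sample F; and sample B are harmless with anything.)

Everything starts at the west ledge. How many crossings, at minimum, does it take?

13

Counting alone: the guide can take at most 1 across per trip to the east ledge, so moving all 6 needs at least 6 loaded trips out, with a return between consecutive ones — at least 11 crossings.
The safety rule pushes this higher. Following every safe sequence of crossings, the most of the 6 that can be at the east ledge as the rope basket arrives there on crossing 11 is 5 — never all 6.
So no plan with fewer than 13 crossings exists, and this one achieves 13:
1. Guide goes to the east ledge with sample P.  [the west ledge: sample B, sample F, sample H, sample J, sample M | the east ledge: sample P]
2. Guide goes back to the west ledge alone.  [the west ledge: sample B, sample F, sample H, sample J, sample M | the east ledge: sample P]
3. Guide goes to the east ledge with sample M.  [the west ledge: sample B, sample F, sample H, sample J | the east ledge: sample M, sample P]
4. Guide goes back to the west ledge alone.  [the west ledge: sample B, sample F, sample H, sample J | the east ledge: sample M, sample P]
5. Guide goes to the east ledge with sample J.  [the west ledge: sample B, sample F, sample H | the east ledge: sample J, sample M, sample P]
6. Guide goes back to the west ledge with sample P.  [the west ledge: sample B, sample F, sample H, sample P | the east ledge: sample J, sample M]
7. Guide goes to the east ledge with sample H.  [the west ledge: sample B, sample F, sample P | the east ledge: sample H, sample J, sample M]
8. Guide goes back to the west ledge alone.  [the west ledge: sample B, sample F, sample P | the east ledge: sample H, sample J, sample M]
9. Guide goes to the east ledge with sample F.  [the west ledge: sample B, sample P | the east ledge: sample F, sample H, sample J, sample M]
10. Guide goes back to the west ledge alone.  [the west ledge: sample B, sample P | the east ledge: sample F, sample H, sample J, sample M]
11. Guide goes to the east ledge with sample B.  [the west ledge: sample P | the east ledge: sample B, sample F, sample H, sample J, sample M]
12. Guide goes back to the west ledge alone.  [the west ledge: sample P | the east ledge: sample B, sample F, sample H, sample J, sample M]
13. Guide goes to the east ledge with sample P.  [the west ledge: — | the east ledge: sample B, sample F, sample H, sample J, sample M, sample P]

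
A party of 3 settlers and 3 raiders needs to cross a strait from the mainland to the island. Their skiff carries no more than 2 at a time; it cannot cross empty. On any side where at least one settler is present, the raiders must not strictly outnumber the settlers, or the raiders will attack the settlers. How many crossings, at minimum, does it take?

Counting alone: each trip to the island takes at most 2 across and each return brings at least 1 back, so after t trips out (and t−1 returns) at most 2t − (t−1) of the 6 are across; that first reaches 6 at t = 5, so at least 9 crossings are needed.
The safety rule pushes this higher. Following every safe sequence of crossings, the most of the 6 that can be at the island as the skiff arrives there on crossing 9 is 5 — never all 6.
So no plan with fewer than 11 crossings exists, and this one achieves 11:
1. 2 raiders → the island.  (the mainland: 3S 1R; the island: 0S 2R)
2. 1 raider ← the mainland.  (the mainland: 3S 2R; the island: 0S 1R)
3. 2 raiders → the island.  (the mainland: 3S 0R; the island: 0S 3R)
4. 1 raider ← the mainland.  (the mainland: 3S 1R; the island: 0S 2R)
5. 2 settlers → the island.  (the mainland: 1S 1R; the island: 2S 2R)
6. 1 settler and 1 raider ← the mainland.  (the mainland: 2S 2R; the island: 1S 1R)
7. 2 settlers → the island.  (the mainland: 0S 2R; the island: 3S 1R)
8. 1 raider ← the mainland.  (the mainland: 0S 3R; the island: 3S 0R)
9. 2 raiders → the island.  (the mainland: 0S 1R; the island: 3S 2R)
10. 1 raider ← the mainland.  (the mainland: 0S 2R; the island: 3S 1R)
11. 2 raiders → the island.  (the mainland: 0S 0R; the island: 3S 3R)

11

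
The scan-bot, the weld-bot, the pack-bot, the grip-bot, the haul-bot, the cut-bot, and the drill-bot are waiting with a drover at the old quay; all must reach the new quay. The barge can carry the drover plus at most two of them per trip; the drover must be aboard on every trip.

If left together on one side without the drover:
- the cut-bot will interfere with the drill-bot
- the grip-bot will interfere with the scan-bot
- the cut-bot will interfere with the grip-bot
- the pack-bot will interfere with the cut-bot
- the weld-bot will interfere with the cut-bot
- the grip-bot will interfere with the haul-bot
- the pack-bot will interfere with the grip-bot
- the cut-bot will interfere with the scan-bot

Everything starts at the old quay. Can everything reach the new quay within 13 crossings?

Yes

Yes — this plan uses 11 crossings (≤ 13):
1. Drover goes to the new quay with the cut-bot and the grip-bot.
2. Drover goes back to the old quay with the grip-bot.
3. Drover goes to the new quay with the grip-bot and the weld-bot.
4. Drover goes back to the old quay with the cut-bot.
5. Drover goes to the new quay with the cut-bot and the drill-bot.
6. Drover goes back to the old quay with the cut-bot.
7. Drover goes to the new quay with the pack-bot and the scan-bot.
8. Drover goes back to the old quay with the grip-bot.
9. Drover goes to the new quay with the grip-bot and the haul-bot.
10. Drover goes back to the old quay with the grip-bot.
11. Drover goes to the new quay with the cut-bot and the grip-bot.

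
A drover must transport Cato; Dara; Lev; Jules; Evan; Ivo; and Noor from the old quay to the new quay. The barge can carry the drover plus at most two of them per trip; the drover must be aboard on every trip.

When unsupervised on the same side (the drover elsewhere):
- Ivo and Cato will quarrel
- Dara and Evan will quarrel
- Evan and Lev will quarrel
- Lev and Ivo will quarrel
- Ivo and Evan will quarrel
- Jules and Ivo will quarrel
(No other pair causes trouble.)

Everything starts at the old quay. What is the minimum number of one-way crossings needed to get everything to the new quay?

11

Counting alone: the drover can take at most 2 across per trip to the new quay, so moving all 7 needs at least 4 loaded trips out, with a return between consecutive ones — at least 7 crossings.
The safety rule pushes this higher. Following every safe sequence of crossings, the most of the 7 that can be at the new quay as the barge arrives there on crossings 7, 9 is 5, 6 respectively — never all 7.
So no plan with fewer than 11 crossings exists, and this one achieves 11:
1. Drover goes to the new quay with Evan and Ivo.
2. Drover goes back to the old quay with Evan.
3. Drover goes to the new quay with Cato and Evan.
4. Drover goes back to the old quay with Ivo.
5. Drover goes to the new quay with Jules and Lev.
6. Drover goes back to the old quay with Lev.
7. Drover goes to the new quay with Dara and Lev.
8. Drover goes back to the old quay with Evan.
9. Drover goes to the new quay with Evan and Noor.
10. Drover goes back to the old quay with Evan.
11. Drover goes to the new quay with Evan and Ivo.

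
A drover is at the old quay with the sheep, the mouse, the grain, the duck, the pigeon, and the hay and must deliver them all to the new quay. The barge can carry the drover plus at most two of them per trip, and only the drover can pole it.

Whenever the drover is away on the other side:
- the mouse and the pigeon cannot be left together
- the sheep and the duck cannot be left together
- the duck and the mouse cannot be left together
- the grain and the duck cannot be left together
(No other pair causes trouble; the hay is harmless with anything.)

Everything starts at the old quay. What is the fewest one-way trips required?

7

Counting alone: the drover can take at most 2 across per trip to the new quay, so moving all 6 needs at least 3 loaded trips out, with a return between consecutive ones — at least 5 crossings.
The safety rule pushes this higher. Following every safe sequence of crossings, the most of the 6 that can be at the new quay as the barge arrives there on crossing 5 is 5 — never all 6.
So no plan with fewer than 7 crossings exists, and this one achieves 7:
1. Drover goes to the new quay with the duck and the mouse.  [the old quay: the grain, the hay, the pigeon, the sheep | the new quay: the duck, the mouse]
2. Drover goes back to the old quay with the mouse.  [the old quay: the grain, the hay, the mouse, the pigeon, the sheep | the new quay: the duck]
3. Drover goes to the new quay with the mouse and the sheep.  [the old quay: the grain, the hay, the pigeon | the new quay: the duck, the mouse, the sheep]
4. Drover goes back to the old quay with the duck.  [the old quay: the duck, the grain, the hay, the pigeon | the new quay: the mouse, the sheep]
5. Drover goes to the new quay with the grain and the hay.  [the old quay: the duck, the pigeon | the new quay: the grain, the hay, the mouse, the sheep]
6. Drover goes back to the old quay alone.  [the old quay: the duck, the pigeon | the new quay: the grain, the hay, the mouse, the sheep]
7. Drover goes to the new quay with the duck and the pigeon.  [the old quay: — | the new quay: the duck, the grain, the hay, the mouse, the pigeon, the sheep]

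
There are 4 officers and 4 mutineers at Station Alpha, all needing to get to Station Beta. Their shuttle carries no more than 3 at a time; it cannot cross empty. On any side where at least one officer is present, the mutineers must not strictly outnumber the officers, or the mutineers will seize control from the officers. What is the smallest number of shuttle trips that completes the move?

9

Counting alone: each trip to Station Beta takes at most 3 across and each return brings at least 1 back, so after t trips out (and t−1 returns) at most 3t − (t−1) of the 8 are across; that first reaches 8 at t = 4, so at least 7 crossings are needed.
The safety rule pushes this higher. Following every safe sequence of crossings, the most of the 8 that can be at Station Beta as the shuttle arrives there on crossing 7 is 7 — never all 8.
So no plan with fewer than 9 crossings exists, and this one achieves 9:
1. 2 mutineers → Station Beta.  (Station Alpha: 4O 2M; Station Beta: 0O 2M)
2. 1 mutineer ← Station Alpha.  (Station Alpha: 4O 3M; Station Beta: 0O 1M)
3. 3 mutineers → Station Beta.  (Station Alpha: 4O 0M; Station Beta: 0O 4M)
4. 1 mutineer ← Station Alpha.  (Station Alpha: 4O 1M; Station Beta: 0O 3M)
5. 3 officers → Station Beta.  (Station Alpha: 1O 1M; Station Beta: 3O 3M)
6. 1 officer and 1 mutineer ← Station Alpha.  (Station Alpha: 2O 2M; Station Beta: 2O 2M)
7. 2 officers → Station Beta.  (Station Alpha: 0O 2M; Station Beta: 4O 2M)
8. 1 mutineer ← Station Alpha.  (Station Alpha: 0O 3M; Station Beta: 4O 1M)
9. 3 mutineers → Station Beta.  (Station Alpha: 0O 0M; Station Beta: 4O 4M)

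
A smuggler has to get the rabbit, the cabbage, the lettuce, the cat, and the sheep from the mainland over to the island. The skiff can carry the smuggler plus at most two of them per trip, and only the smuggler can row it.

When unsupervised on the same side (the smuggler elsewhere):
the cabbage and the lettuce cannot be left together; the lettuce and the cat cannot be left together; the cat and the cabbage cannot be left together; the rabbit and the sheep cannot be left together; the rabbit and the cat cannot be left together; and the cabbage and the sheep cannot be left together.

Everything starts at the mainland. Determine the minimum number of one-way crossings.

impossible

Whatever the first load, the items left behind include a forbidden pair without the smuggler. No opening move is safe, so no plan exists.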